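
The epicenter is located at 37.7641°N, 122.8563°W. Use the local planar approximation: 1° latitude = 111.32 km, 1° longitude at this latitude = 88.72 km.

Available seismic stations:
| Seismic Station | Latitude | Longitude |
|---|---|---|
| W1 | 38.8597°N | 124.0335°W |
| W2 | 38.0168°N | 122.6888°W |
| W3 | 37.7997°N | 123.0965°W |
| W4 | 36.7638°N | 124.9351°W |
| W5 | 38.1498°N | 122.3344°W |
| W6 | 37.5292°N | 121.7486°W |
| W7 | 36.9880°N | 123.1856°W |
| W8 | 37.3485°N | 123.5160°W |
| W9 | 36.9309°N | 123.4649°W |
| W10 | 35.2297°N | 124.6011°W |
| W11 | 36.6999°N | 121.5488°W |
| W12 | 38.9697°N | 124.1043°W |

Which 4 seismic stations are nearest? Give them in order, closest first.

Distances from 37.7641°N, 122.8563°W:
W1: √((1.0956·111.32)² + (-1.1772·88.72)²) = √(14874.776277 + 10907.960915) = 160.5700 km
W2: √((0.2527·111.32)² + (0.1675·88.72)²) = √(791.328631 + 220.837432) = 31.8146 km
W3: √((0.0356·111.32)² + (-0.2402·88.72)²) = √(15.705306 + 454.139286) = 21.6759 km
W4: √((-1.0003·111.32)² + (-2.0788·88.72)²) = √(12399.578801 + 34014.843926) = 215.4401 km
W5: √((0.3857·111.32)² + (0.5219·88.72)²) = √(1843.510744 + 2143.964846) = 63.1465 km
W6: √((-0.2349·111.32)² + (1.1077·88.72)²) = √(683.773757 + 9658.003928) = 101.6945 km
W7: √((-0.7761·111.32)² + (-0.3293·88.72)²) = √(7464.174126 + 853.545207) = 91.2015 km
W8: √((-0.4156·111.32)² + (-0.6597·88.72)²) = √(2140.412473 + 3425.595145) = 74.6057 km
W9: √((-0.8332·111.32)² + (-0.6086·88.72)²) = √(8602.900855 + 2915.459161) = 107.3236 km
W10: √((-2.5344·111.32)² + (-1.7448·88.72)²) = √(79597.002858 + 23962.623899) = 321.8068 km
W11: √((-1.0642·111.32)² + (1.3075·88.72)²) = √(14034.369434 + 13456.324802) = 165.8032 km
W12: √((1.2056·111.32)² + (-1.2480·88.72)²) = √(18011.624067 + 12259.485293) = 173.9859 km
Sorted: W3 (21.6759 km) < W2 (31.8146 km) < W5 (63.1465 km) < W8 (74.6057 km) < W7 (91.2015 km) < W6 (101.6945 km) < …

W3, W2, W5, W8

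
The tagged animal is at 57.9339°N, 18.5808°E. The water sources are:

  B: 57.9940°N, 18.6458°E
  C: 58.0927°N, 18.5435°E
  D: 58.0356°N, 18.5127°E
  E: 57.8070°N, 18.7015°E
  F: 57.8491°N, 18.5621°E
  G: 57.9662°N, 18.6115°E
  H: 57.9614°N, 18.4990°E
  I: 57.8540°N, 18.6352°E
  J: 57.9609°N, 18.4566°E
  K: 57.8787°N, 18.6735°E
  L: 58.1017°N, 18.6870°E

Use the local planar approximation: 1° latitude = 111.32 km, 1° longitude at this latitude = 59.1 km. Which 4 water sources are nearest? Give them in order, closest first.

G, H, B, J

Distances from 57.9339°N, 18.5808°E:
B: 7.7148 km
C: 17.8145 km
D: 12.0154 km
E: 15.8254 km
F: 9.5044 km
G: 4.0275 km
H: 5.7221 km
I: 9.4577 km
J: 7.9318 km
K: 8.2325 km
L: 19.7058 km
Sorted: G (4.0275 km) < H (5.7221 km) < B (7.7148 km) < J (7.9318 km) < K (8.2325 km) < I (9.4577 km) < …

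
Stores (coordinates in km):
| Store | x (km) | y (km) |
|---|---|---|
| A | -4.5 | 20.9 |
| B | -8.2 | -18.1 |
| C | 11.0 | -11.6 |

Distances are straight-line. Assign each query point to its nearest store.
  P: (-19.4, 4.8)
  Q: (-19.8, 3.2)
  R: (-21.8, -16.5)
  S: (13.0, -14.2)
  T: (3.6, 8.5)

P→A; Q→A; R→B; S→C; T→A

P at (-19.4, 4.8):
  A: 21.9 km
  B: 25.5 km
  C: 34.5 km
  → nearest: A (21.9 km)
Q at (-19.8, 3.2):
  A: 23.4 km
  B: 24.3 km
  C: 34.2 km
  → nearest: A (23.4 km)
R at (-21.8, -16.5):
  A: 41.2 km
  B: 13.7 km
  C: 33.2 km
  → nearest: B (13.7 km)
S at (13.0, -14.2):
  A: 39.2 km
  B: 21.6 km
  C: 3.3 km
  → nearest: C (3.3 km)
T at (3.6, 8.5):
  A: 14.8 km
  B: 29.1 km
  C: 21.4 km
  → nearest: A (14.8 km)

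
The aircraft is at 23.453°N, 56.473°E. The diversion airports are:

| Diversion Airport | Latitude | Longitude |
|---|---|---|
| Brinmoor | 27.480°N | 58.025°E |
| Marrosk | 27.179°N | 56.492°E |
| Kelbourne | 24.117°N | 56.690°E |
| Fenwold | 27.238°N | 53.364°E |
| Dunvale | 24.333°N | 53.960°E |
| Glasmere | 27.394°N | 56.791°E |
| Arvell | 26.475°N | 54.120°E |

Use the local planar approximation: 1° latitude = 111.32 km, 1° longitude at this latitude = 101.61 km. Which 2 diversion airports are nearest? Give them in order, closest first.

Distances from 23.453°N, 56.473°E:
Brinmoor: √((4.027·111.32)² + (1.552·101.61)²) = √(200960.01503 + 24868.88629) = 475.215 km
Marrosk: √((3.726·111.32)² + (0.019·101.61)²) = √(172041.05474 + 3.72718) = 414.783 km
Kelbourne: √((0.664·111.32)² + (0.217·101.61)²) = √(5463.64602 + 486.17472) = 77.135 km
Fenwold: √((3.785·111.32)² + (-3.109·101.61)²) = √(177532.62025 + 99796.27861) = 526.620 km
Dunvale: √((0.880·111.32)² + (-2.513·101.61)²) = √(9596.47507 + 65201.54397) = 273.492 km
Glasmere: √((3.941·111.32)² + (0.318·101.61)²) = √(192468.32423 + 1044.06405) = 439.900 km
Arvell: √((3.022·111.32)² + (-2.353·101.61)²) = √(113171.04219 + 57163.22954) = 412.716 km
Sorted: Kelbourne (77.135 km) < Dunvale (273.492 km) < Arvell (412.716 km) < Marrosk (414.783 km) < …

Kelbourne, Dunvale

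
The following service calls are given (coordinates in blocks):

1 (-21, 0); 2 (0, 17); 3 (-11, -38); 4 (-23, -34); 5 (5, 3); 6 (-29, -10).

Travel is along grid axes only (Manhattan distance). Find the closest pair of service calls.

3 and 4

Pairwise distances:
3–4: |-12| + |4| = 12 + 4 = 16 blocks
1–6: |-8| + |-10| = 8 + 10 = 18 blocks
2–5: |5| + |-14| = 5 + 14 = 19 blocks
1–5: |26| + |3| = 26 + 3 = 29 blocks
4–6: |-6| + |24| = 6 + 24 = 30 blocks
1–4: |-2| + |-34| = 2 + 34 = 36 blocks
1–2: |21| + |17| = 21 + 17 = 38 blocks
3–6: |-18| + |28| = 18 + 28 = 46 blocks
5–6: |-34| + |-13| = 34 + 13 = 47 blocks
1–3: |10| + |-38| = 10 + 38 = 48 blocks
2–6: |-29| + |-27| = 29 + 27 = 56 blocks
3–5: |16| + |41| = 16 + 41 = 57 blocks
4–5: |28| + |37| = 28 + 37 = 65 blocks
2–3: |-11| + |-55| = 11 + 55 = 66 blocks
2–4: |-23| + |-51| = 23 + 51 = 74 blocks
Closest pair: 3–4 at 16 blocks.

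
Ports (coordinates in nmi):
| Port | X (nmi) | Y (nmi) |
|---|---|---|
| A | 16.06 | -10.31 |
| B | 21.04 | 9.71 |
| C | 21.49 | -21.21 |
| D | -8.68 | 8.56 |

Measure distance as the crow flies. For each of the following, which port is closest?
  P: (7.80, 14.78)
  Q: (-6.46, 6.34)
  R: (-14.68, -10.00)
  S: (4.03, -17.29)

P→B; Q→D; R→D; S→A

P at (7.80, 14.78):
  A: 26.41 nmi
  B: 14.18 nmi
  C: 38.51 nmi
  D: 17.61 nmi
  → nearest: B (14.18 nmi)
Q at (-6.46, 6.34):
  A: 28.01 nmi
  B: 27.71 nmi
  C: 39.25 nmi
  D: 3.14 nmi
  → nearest: D (3.14 nmi)
R at (-14.68, -10.00):
  A: 30.74 nmi
  B: 40.80 nmi
  C: 37.87 nmi
  D: 19.51 nmi
  → nearest: D (19.51 nmi)
S at (4.03, -17.29):
  A: 13.91 nmi
  B: 31.91 nmi
  C: 17.89 nmi
  D: 28.81 nmi
  → nearest: A (13.91 nmi)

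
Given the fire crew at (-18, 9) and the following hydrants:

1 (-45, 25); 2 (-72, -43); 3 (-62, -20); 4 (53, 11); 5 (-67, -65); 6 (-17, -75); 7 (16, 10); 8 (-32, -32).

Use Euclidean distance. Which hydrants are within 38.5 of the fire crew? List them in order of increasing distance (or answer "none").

1, 7

Distances from (-18, 9):
1: √((-27)² + (16)²) = √(729.000 + 256.000) = 31.4
2: √((-54)² + (-52)²) = √(2916.000 + 2704.000) = 75.0
3: √((-44)² + (-29)²) = √(1936.000 + 841.000) = 52.7
4: √((71)² + (2)²) = √(5041.000 + 4.000) = 71.0
5: √((-49)² + (-74)²) = √(2401.000 + 5476.000) = 88.8
6: √((1)² + (-84)²) = √(1.000 + 7056.000) = 84.0
7: √((34)² + (1)²) = √(1156.000 + 1.000) = 34.0
8: √((-14)² + (-41)²) = √(196.000 + 1681.000) = 43.3
Threshold 38.5: 1 (31.4), 7 (34.0) are within range.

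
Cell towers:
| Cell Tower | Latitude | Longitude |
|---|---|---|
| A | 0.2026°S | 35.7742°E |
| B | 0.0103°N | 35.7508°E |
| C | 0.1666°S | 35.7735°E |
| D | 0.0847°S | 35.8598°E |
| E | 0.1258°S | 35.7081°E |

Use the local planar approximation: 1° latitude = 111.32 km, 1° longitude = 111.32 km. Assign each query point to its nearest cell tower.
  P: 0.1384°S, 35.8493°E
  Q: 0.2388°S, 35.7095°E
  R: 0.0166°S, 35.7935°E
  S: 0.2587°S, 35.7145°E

P at 0.1384°S, 35.8493°E:
  A: 10.9985 km
  B: 19.8556 km
  C: 9.0031 km
  D: 6.0911 km
  E: 15.7808 km
  → nearest: D (6.0911 km)
Q at 0.2388°S, 35.7095°E:
  A: 8.2531 km
  B: 28.1084 km
  C: 10.7404 km
  D: 23.9628 km
  E: 12.5801 km
  → nearest: A (8.2531 km)
R at 0.0166°S, 35.7935°E:
  A: 20.8167 km
  B: 5.6180 km
  C: 16.8458 km
  D: 10.5803 km
  E: 15.4321 km
  → nearest: B (5.6180 km)
S at 0.2587°S, 35.7145°E:
  A: 9.1196 km
  B: 30.2165 km
  C: 12.1759 km
  D: 25.2351 km
  E: 14.8116 km
  → nearest: A (9.1196 km)

P→D; Q→A; R→B; S→A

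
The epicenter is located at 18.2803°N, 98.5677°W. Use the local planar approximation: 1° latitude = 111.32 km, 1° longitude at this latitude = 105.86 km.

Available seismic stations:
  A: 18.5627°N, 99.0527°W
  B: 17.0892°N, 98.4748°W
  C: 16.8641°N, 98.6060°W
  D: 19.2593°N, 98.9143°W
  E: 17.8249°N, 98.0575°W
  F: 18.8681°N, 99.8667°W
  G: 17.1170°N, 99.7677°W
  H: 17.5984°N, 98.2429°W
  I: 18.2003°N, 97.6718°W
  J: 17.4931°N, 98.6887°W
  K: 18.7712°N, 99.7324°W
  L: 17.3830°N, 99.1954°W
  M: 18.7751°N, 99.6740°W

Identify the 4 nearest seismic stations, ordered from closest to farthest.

A, E, H, J

Distances from 18.2803°N, 98.5677°W:
A: 60.2020 km
B: 132.9575 km
C: 157.7035 km
D: 114.9929 km
E: 74.0746 km
F: 152.2865 km
G: 181.4029 km
H: 83.3331 km
I: 95.2572 km
J: 88.5623 km
K: 134.8628 km
L: 119.9703 km
M: 129.4193 km
Sorted: A (60.2020 km) < E (74.0746 km) < H (83.3331 km) < J (88.5623 km) < I (95.2572 km) < D (114.9929 km) < …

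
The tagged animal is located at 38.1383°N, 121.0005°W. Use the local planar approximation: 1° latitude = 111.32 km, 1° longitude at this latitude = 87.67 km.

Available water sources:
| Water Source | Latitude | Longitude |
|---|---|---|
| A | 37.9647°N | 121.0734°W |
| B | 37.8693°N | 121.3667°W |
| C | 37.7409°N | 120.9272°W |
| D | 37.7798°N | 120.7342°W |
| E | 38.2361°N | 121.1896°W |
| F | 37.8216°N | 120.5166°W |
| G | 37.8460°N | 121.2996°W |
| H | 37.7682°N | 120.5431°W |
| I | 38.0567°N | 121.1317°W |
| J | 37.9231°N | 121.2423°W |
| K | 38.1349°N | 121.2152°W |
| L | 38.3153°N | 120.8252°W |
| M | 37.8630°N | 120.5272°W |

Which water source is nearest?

Distances from 38.1383°N, 121.0005°W:
A: 20.3546 km
B: 43.9024 km
C: 44.7029 km
D: 46.2355 km
E: 19.8336 km
F: 55.1604 km
G: 41.7896 km
H: 57.4929 km
I: 14.6566 km
J: 31.9887 km
K: 18.8266 km
L: 24.9885 km
M: 51.5846 km
Minimum: I at 14.6566 km.

I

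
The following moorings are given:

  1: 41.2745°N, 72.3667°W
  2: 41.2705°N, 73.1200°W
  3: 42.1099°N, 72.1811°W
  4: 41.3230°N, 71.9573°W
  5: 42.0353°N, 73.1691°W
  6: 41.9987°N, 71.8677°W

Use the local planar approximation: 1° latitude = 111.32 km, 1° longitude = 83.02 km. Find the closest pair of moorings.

3 and 6

Pairwise distances:
3–6: 28.8131 km
1–4: 34.4145 km
1–2: 62.5406 km
4–6: 75.5858 km
3–5: 82.4431 km
2–5: 85.2351 km
3–4: 89.5465 km
1–6: 90.6391 km
1–3: 94.2646 km
2–4: 96.7041 km
1–5: 107.7514 km
5–6: 108.1190 km
2–3: 121.6849 km
4–5: 128.0957 km
2–6: 131.8339 km
Closest pair: 3–6 at 28.8131 km.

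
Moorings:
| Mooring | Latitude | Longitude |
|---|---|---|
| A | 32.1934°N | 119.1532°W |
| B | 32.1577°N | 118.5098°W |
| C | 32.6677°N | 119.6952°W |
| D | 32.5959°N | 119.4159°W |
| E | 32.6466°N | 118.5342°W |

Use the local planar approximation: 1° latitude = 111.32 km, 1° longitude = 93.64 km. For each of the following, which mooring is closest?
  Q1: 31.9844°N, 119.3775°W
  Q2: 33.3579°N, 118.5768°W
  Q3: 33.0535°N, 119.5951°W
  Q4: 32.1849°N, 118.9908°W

Q1 at 31.9844°N, 119.3775°W:
  A: 31.3440 km
  B: 83.5103 km
  C: 81.6756 km
  D: 68.1671 km
  E: 108.0268 km
  → nearest: A (31.3440 km)
Q2 at 33.3579°N, 118.5768°W:
  A: 140.4197 km
  B: 133.7535 km
  C: 129.8886 km
  D: 115.6252 km
  E: 79.2823 km
  → nearest: E (79.2823 km)
Q3 at 33.0535°N, 119.5951°W:
  A: 104.3054 km
  B: 142.3809 km
  C: 43.9582 km
  D: 53.6327 km
  E: 109.1820 km
  → nearest: C (43.9582 km)
Q4 at 32.1849°N, 118.9908°W:
  A: 15.2365 km
  B: 45.1425 km
  C: 85.0840 km
  D: 60.6452 km
  E: 66.8556 km
  → nearest: A (15.2365 km)

Q1→A; Q2→E; Q3→C; Q4→A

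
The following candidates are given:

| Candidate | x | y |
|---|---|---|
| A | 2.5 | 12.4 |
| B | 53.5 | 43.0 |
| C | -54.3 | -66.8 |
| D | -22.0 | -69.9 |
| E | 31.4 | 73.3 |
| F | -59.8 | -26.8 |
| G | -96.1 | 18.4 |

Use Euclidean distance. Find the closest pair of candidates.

Pairwise distances:
C–D: 32.4
B–E: 37.5
C–F: 40.4
D–F: 57.3
F–G: 58.0
A–B: 59.5
A–E: 67.4
A–F: 73.6
A–D: 85.9
C–G: 94.9
A–C: 97.5
A–G: 98.8
D–G: 115.3
B–F: 133.1
E–F: 135.4
B–D: 135.8
E–G: 138.8
B–G: 151.6
D–E: 152.8
B–C: 153.9
C–E: 164.2
Closest pair: C–D at 32.4.

C and D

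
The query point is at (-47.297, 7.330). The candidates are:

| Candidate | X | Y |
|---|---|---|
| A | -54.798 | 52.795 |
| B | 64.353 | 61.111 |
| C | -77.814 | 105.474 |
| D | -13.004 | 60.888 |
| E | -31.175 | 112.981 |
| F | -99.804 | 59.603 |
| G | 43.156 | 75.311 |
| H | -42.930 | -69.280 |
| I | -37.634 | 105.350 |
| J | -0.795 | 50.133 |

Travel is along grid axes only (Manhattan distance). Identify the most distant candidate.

Distances from (-47.297, 7.330):
A: |-7.501| + |45.465| = 7.501 + 45.465 = 52.966
B: |111.650| + |53.781| = 111.650 + 53.781 = 165.431
C: |-30.517| + |98.144| = 30.517 + 98.144 = 128.661
D: |34.293| + |53.558| = 34.293 + 53.558 = 87.851
E: |16.122| + |105.651| = 16.122 + 105.651 = 121.773
F: |-52.507| + |52.273| = 52.507 + 52.273 = 104.780
G: |90.453| + |67.981| = 90.453 + 67.981 = 158.434
H: |4.367| + |-76.610| = 4.367 + 76.610 = 80.977
I: |9.663| + |98.020| = 9.663 + 98.020 = 107.683
J: |46.502| + |42.803| = 46.502 + 42.803 = 89.305
Maximum: B at 165.431.

B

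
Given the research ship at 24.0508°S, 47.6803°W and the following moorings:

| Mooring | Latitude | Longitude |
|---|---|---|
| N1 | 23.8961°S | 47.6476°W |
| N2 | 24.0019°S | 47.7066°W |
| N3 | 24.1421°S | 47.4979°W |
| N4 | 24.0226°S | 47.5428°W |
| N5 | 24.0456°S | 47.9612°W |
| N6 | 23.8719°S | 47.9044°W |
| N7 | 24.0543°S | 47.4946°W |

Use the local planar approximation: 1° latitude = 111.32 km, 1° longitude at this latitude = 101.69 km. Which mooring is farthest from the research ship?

Distances from 24.0508°S, 47.6803°W:
N1: √((0.1547·111.32)² + (0.0327·101.69)²) = √(296.569867 + 11.057374) = 17.5393 km
N2: √((0.0489·111.32)² + (-0.0263·101.69)²) = √(29.632215 + 7.152667) = 6.0651 km
N3: √((-0.0913·111.32)² + (0.1824·101.69)²) = √(103.297057 + 344.037801) = 21.1503 km
N4: √((0.0282·111.32)² + (0.1375·101.69)²) = √(9.854727 + 195.506811) = 14.3304 km
N5: √((0.0052·111.32)² + (-0.2809·101.69)²) = √(0.335084 + 815.943286) = 28.5706 km
N6: √((0.1789·111.32)² + (-0.2241·101.69)²) = √(396.613120 + 519.326169) = 30.2645 km
N7: √((-0.0035·111.32)² + (0.1857·101.69)²) = √(0.151804 + 356.599149) = 18.8879 km
Maximum: N6 at 30.2645 km.

N6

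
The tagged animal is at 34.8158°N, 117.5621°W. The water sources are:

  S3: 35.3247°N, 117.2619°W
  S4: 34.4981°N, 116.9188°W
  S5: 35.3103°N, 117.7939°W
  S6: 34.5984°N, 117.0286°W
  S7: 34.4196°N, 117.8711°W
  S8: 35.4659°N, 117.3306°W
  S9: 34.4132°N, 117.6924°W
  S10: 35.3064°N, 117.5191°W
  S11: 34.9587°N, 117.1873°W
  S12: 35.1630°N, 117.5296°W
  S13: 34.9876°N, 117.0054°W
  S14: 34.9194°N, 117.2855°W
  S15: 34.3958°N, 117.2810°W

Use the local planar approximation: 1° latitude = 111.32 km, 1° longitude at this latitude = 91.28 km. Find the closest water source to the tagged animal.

Distances from 34.8158°N, 117.5621°W:
S3: √((0.5089·111.32)² + (0.3002·91.28)²) = √(3209.307249 + 750.883634) = 62.9300 km
S4: √((-0.3177·111.32)² + (0.6433·91.28)²) = √(1250.779703 + 3448.088195) = 68.5483 km
S5: √((0.4945·111.32)² + (-0.2318·91.28)²) = √(3030.253679 + 447.690755) = 58.9741 km
S6: √((-0.2174·111.32)² + (0.5335·91.28)²) = √(585.686852 + 2371.483516) = 54.3799 km
S7: √((-0.3962·111.32)² + (-0.3090·91.28)²) = √(1945.249614 + 795.551358) = 52.3527 km
S8: √((0.6501·111.32)² + (0.2315·91.28)²) = √(5237.291266 + 446.532685) = 75.3911 km
S9: √((-0.4026·111.32)² + (-0.1303·91.28)²) = √(2008.602211 + 141.462098) = 46.3688 km
S10: √((0.4906·111.32)² + (0.0430·91.28)²) = √(2982.644431 + 15.405939) = 54.7545 km
S11: √((0.1429·111.32)² + (0.3748·91.28)²) = √(253.052629 + 1170.443428) = 37.7292 km
S12: √((0.3472·111.32)² + (0.0325·91.28)²) = √(1493.845999 + 8.800716) = 38.7640 km
S13: √((0.1718·111.32)² + (0.5567·91.28)²) = √(365.757057 + 2582.222764) = 54.2953 km
S14: √((0.1036·111.32)² + (0.2766·91.28)²) = √(133.004369 + 637.463928) = 27.7573 km
S15: √((-0.4200·111.32)² + (0.2811·91.28)²) = √(2185.973919 + 658.374428) = 53.3324 km
Minimum: S14 at 27.7573 km.

S14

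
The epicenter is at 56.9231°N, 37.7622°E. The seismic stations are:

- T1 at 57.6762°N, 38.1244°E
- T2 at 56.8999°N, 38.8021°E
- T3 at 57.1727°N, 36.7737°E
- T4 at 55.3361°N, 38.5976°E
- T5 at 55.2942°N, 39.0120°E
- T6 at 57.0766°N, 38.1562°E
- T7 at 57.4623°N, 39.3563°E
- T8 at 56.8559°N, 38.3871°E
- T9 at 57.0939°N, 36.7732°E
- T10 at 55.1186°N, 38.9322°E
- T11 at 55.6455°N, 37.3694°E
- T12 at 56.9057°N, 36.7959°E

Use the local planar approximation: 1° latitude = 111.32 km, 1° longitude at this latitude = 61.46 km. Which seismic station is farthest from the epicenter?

Distances from 56.9231°N, 37.7622°E:
T1: √((0.7531·111.32)² + (0.3622·61.46)²) = √(7028.322651 + 495.543751) = 86.7402 km
T2: √((-0.0232·111.32)² + (1.0399·61.46)²) = √(6.669947 + 4084.776211) = 63.9644 km
T3: √((0.2496·111.32)² + (-0.9885·61.46)²) = √(772.032454 + 3690.952525) = 66.8056 km
T4: √((-1.5870·111.32)² + (0.8354·61.46)²) = √(31210.465692 + 2636.173887) = 183.9746 km
T5: √((-1.6289·111.32)² + (1.2498·61.46)²) = √(32880.259914 + 5900.192110) = 196.9275 km
T6: √((0.1535·111.32)² + (0.3940·61.46)²) = √(291.986757 + 586.377848) = 29.6372 km
T7: √((0.5392·111.32)² + (1.5941·61.46)²) = √(3602.849844 + 9598.784364) = 114.8984 km
T8: √((-0.0672·111.32)² + (0.6249·61.46)²) = √(55.960932 + 1475.048028) = 39.1281 km
T9: √((0.1708·111.32)² + (-0.9890·61.46)²) = √(361.511509 + 3694.687362) = 63.6883 km
T10: √((-1.8045·111.32)² + (1.1700·61.46)²) = √(40351.545024 + 5170.789227) = 213.3596 km
T11: √((-1.2776·111.32)² + (-0.3928·61.46)²) = √(20227.220164 + 582.811443) = 144.2568 km
T12: √((-0.0174·111.32)² + (-0.9663·61.46)²) = √(3.751845 + 3527.029328) = 59.4204 km
Maximum: T10 at 213.3596 km.

T10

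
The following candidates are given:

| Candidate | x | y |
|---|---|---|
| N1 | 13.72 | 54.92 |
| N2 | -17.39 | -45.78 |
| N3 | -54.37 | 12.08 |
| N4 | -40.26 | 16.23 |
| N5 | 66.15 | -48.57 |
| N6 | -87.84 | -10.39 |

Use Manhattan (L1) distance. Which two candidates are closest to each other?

Pairwise distances:
N1–N2: 131.81
N1–N3: 110.93
N1–N4: 92.67
N1–N5: 155.92
N1–N6: 166.87
N2–N3: 94.84
N2–N4: 84.88
N2–N5: 86.33
N2–N6: 105.84
N3–N4: 18.26
N3–N5: 181.17
N3–N6: 55.94
N4–N5: 171.21
N4–N6: 74.20
N5–N6: 192.17
Closest pair: N3–N4 at 18.26.

N3 and N4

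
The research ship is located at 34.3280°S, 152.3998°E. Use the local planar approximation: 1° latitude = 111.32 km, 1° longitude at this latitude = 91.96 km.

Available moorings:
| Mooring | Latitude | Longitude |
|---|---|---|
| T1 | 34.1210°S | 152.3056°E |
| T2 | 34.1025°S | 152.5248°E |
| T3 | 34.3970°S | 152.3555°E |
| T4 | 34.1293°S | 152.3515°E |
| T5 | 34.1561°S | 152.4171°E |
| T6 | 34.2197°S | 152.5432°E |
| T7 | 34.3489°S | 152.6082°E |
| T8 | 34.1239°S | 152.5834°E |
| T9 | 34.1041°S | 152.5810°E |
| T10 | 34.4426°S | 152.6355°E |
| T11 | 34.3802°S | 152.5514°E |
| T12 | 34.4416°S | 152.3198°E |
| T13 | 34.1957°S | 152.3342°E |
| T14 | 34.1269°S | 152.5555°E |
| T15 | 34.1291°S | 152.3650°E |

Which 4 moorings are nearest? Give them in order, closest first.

Distances from 34.3280°S, 152.3998°E:
T1: 24.6177 km
T2: 27.6094 km
T3: 8.6945 km
T4: 22.5608 km
T5: 19.2019 km
T6: 17.8674 km
T7: 19.3052 km
T8: 28.3069 km
T9: 29.9816 km
T10: 25.1506 km
T11: 15.1037 km
T12: 14.6302 km
T13: 15.9153 km
T14: 26.5737 km
T15: 22.3716 km
Sorted: T3 (8.6945 km) < T12 (14.6302 km) < T11 (15.1037 km) < T13 (15.9153 km) < T6 (17.8674 km) < T5 (19.2019 km) < …

T3, T12, T11, T13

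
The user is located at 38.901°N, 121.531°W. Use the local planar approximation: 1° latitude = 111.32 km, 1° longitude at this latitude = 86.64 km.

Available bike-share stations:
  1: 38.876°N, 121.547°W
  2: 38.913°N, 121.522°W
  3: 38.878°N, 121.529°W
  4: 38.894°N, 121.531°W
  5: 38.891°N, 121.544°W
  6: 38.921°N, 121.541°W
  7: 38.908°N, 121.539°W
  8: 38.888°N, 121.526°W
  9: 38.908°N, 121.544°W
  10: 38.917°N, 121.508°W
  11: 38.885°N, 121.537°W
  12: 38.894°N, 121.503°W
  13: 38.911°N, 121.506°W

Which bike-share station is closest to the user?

4

Distances from 38.901°N, 121.531°W:
1: 3.109 km
2: 1.547 km
3: 2.566 km
4: 0.779 km
5: 1.584 km
6: 2.389 km
7: 1.043 km
8: 1.511 km
9: 1.370 km
10: 2.673 km
11: 1.855 km
12: 2.548 km
13: 2.435 km
Minimum: 4 at 0.779 km.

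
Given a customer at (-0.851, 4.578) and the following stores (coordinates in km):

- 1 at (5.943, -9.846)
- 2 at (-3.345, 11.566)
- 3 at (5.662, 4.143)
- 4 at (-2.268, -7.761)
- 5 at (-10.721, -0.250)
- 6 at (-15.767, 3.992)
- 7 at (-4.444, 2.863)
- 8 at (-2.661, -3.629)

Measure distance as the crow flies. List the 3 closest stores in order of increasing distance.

Distances from (-0.851, 4.578):
1: 15.944 km
2: 7.420 km
3: 6.528 km
4: 12.420 km
5: 10.988 km
6: 14.928 km
7: 3.981 km
8: 8.404 km
Sorted: 7 (3.981 km) < 3 (6.528 km) < 2 (7.420 km) < 8 (8.404 km) < 5 (10.988 km) < …

7, 3, 2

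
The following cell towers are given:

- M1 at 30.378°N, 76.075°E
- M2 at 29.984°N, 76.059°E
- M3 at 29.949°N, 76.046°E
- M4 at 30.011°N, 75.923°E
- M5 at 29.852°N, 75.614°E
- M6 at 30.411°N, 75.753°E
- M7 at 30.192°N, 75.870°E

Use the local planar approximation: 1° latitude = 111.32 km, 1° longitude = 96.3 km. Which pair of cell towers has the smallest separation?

Pairwise distances:
M1–M2: 43.887 km
M1–M3: 47.838 km
M1–M4: 43.398 km
M1–M5: 73.481 km
M1–M6: 31.225 km
M1–M7: 28.608 km
M2–M3: 4.092 km
M2–M4: 13.437 km
M2–M5: 45.303 km
M2–M6: 55.927 km
M2–M7: 29.452 km
M3–M4: 13.709 km
M3–M5: 42.980 km
M3–M6: 58.661 km
M3–M7: 31.922 km
M4–M5: 34.623 km
M4–M6: 47.442 km
M4–M7: 20.785 km
M5–M6: 63.651 km
M5–M7: 45.170 km
M6–M7: 26.857 km
Closest pair: M2–M3 at 4.092 km.

M2 and M3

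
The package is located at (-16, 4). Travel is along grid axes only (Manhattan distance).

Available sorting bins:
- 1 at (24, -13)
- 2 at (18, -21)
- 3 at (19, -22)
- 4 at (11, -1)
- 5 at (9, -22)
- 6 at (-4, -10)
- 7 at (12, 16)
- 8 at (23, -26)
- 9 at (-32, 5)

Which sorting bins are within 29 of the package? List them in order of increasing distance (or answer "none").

Distances from (-16, 4):
1: |40| + |-17| = 40 + 17 = 57
2: |34| + |-25| = 34 + 25 = 59
3: |35| + |-26| = 35 + 26 = 61
4: |27| + |-5| = 27 + 5 = 32
5: |25| + |-26| = 25 + 26 = 51
6: |12| + |-14| = 12 + 14 = 26
7: |28| + |12| = 28 + 12 = 40
8: |39| + |-30| = 39 + 30 = 69
9: |-16| + |1| = 16 + 1 = 17
Threshold 29: 9 (17), 6 (26) are within range.

9, 6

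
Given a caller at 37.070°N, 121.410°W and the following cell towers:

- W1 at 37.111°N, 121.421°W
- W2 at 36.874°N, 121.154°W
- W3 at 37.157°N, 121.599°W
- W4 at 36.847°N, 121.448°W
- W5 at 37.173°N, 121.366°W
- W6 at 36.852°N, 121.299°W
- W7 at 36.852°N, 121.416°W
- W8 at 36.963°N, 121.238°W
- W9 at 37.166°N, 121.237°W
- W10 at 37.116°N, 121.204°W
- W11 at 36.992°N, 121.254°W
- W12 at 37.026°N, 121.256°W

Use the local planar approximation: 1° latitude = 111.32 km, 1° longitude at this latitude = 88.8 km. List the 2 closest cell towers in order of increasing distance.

W1, W5

Distances from 37.070°N, 121.410°W:
W1: √((0.041·111.32)² + (-0.011·88.8)²) = √(20.83119 + 0.95414) = 4.667 km
W2: √((-0.196·111.32)² + (0.256·88.8)²) = √(476.05654 + 516.78020) = 31.509 km
W3: √((0.087·111.32)² + (-0.189·88.8)²) = √(93.79613 + 281.67580) = 19.377 km
W4: √((-0.223·111.32)² + (-0.038·88.8)²) = √(616.24885 + 11.38658) = 25.053 km
W5: √((0.103·111.32)² + (0.044·88.8)²) = √(131.46824 + 15.26621) = 12.113 km
W6: √((-0.218·111.32)² + (0.111·88.8)²) = √(588.92418 + 97.15651) = 26.193 km
W7: √((-0.218·111.32)² + (-0.006·88.8)²) = √(588.92418 + 0.28388) = 24.274 km
W8: √((-0.107·111.32)² + (0.172·88.8)²) = √(141.87764 + 233.28286) = 19.369 km
W9: √((0.096·111.32)² + (0.173·88.8)²) = √(114.20598 + 236.00333) = 18.714 km
W10: √((0.046·111.32)² + (0.206·88.8)²) = √(26.22177 + 334.62653) = 18.996 km
W11: √((-0.078·111.32)² + (0.156·88.8)²) = √(75.39379 + 191.90007) = 16.349 km
W12: √((-0.044·111.32)² + (0.154·88.8)²) = √(23.99119 + 187.01110) = 14.526 km
Sorted: W1 (4.667 km) < W5 (12.113 km) < W12 (14.526 km) < W11 (16.349 km) < …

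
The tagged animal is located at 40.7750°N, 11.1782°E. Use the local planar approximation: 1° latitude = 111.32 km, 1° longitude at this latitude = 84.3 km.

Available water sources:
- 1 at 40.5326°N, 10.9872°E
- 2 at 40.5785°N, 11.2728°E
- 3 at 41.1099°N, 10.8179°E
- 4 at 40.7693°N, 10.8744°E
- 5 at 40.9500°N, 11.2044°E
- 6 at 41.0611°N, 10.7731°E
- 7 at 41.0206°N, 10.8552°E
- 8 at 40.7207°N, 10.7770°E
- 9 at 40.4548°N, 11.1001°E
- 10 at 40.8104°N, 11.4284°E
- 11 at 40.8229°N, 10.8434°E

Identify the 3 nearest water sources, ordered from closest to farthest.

5, 10, 2

Distances from 40.7750°N, 11.1782°E:
1: √((-0.2424·111.32)² + (-0.1910·84.3)²) = √(728.134529 + 259.251862) = 31.4227 km
2: √((-0.1965·111.32)² + (0.0946·84.3)²) = √(478.488500 + 63.597116) = 23.2827 km
3: √((0.3349·111.32)² + (-0.3603·84.3)²) = √(1389.878031 + 922.536745) = 48.0876 km
4: √((-0.0057·111.32)² + (-0.3038·84.3)²) = √(0.402621 + 655.889515) = 25.6182 km
5: √((0.1750·111.32)² + (0.0262·84.3)²) = √(379.509361 + 4.878179) = 19.6058 km
6: √((0.2861·111.32)² + (-0.4051·84.3)²) = √(1014.336634 + 1166.217719) = 46.6964 km
7: √((0.2456·111.32)² + (-0.3230·84.3)²) = √(747.486099 + 741.412995) = 38.5863 km
8: √((-0.0543·111.32)² + (-0.4012·84.3)²) = √(36.538108 + 1143.870864) = 34.3571 km
9: √((-0.3202·111.32)² + (-0.0781·84.3)²) = √(1270.542072 + 43.346817) = 36.2476 km
10: √((0.0354·111.32)² + (0.2502·84.3)²) = √(15.529337 + 444.866558) = 21.4568 km
11: √((0.0479·111.32)² + (-0.3348·84.3)²) = √(28.432655 + 796.573855) = 28.7229 km
Sorted: 5 (19.6058 km) < 10 (21.4568 km) < 2 (23.2827 km) < 4 (25.6182 km) < 11 (28.7229 km) < …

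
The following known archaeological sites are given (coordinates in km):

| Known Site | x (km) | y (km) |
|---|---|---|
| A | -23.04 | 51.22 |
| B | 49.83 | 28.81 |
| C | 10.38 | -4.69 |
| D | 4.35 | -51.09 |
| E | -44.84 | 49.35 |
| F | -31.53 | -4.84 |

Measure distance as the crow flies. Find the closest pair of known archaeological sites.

Pairwise distances:
A–E: 21.88 km
C–F: 41.91 km
C–D: 46.79 km
B–C: 51.75 km
E–F: 55.80 km
A–F: 56.70 km
D–F: 58.54 km
A–C: 65.14 km
A–B: 76.24 km
C–E: 77.26 km
B–F: 88.04 km
B–D: 91.94 km
B–E: 96.87 km
A–D: 105.91 km
D–E: 111.84 km
Closest pair: A–E at 21.88 km.

A and E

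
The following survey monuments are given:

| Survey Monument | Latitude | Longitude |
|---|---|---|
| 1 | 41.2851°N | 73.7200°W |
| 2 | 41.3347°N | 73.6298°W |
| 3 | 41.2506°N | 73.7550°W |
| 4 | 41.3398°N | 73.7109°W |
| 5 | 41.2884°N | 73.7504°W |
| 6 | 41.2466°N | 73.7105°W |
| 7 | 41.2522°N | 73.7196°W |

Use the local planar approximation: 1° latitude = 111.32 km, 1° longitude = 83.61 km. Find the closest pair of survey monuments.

6 and 7

Pairwise distances:
1–2: √((0.0496·111.32)² + (0.0902·83.61)²) = √(30.486653 + 56.876062) = 9.3468 km
1–3: √((-0.0345·111.32)² + (-0.0350·83.61)²) = √(14.749747 + 8.563524) = 4.8284 km
1–4: √((0.0547·111.32)² + (0.0091·83.61)²) = √(37.078405 + 0.578894) = 6.1366 km
1–5: √((0.0033·111.32)² + (-0.0304·83.61)²) = √(0.134950 + 6.460463) = 2.5682 km
1–6: √((-0.0385·111.32)² + (0.0095·83.61)²) = √(18.368253 + 0.630905) = 4.3588 km
1–7: √((-0.0329·111.32)² + (0.0004·83.61)²) = √(13.413379 + 0.001119) = 3.6626 km
2–3: √((-0.0841·111.32)² + (-0.1252·83.61)²) = √(87.647269 + 109.578438) = 14.0437 km
2–4: √((0.0051·111.32)² + (-0.0811·83.61)²) = √(0.322320 + 45.978855) = 6.8045 km
2–5: √((-0.0463·111.32)² + (-0.1206·83.61)²) = √(26.564912 + 101.674270) = 11.3243 km
2–6: √((-0.0881·111.32)² + (-0.0807·83.61)²) = √(96.182976 + 45.526422) = 11.9042 km
2–7: √((-0.0825·111.32)² + (-0.0898·83.61)²) = √(84.344019 + 56.372737) = 11.8624 km
3–4: √((0.0892·111.32)² + (0.0441·83.61)²) = √(98.599816 + 13.595451) = 10.5922 km
3–5: √((0.0378·111.32)² + (0.0046·83.61)²) = √(17.706389 + 0.147922) = 4.2254 km
3–6: √((-0.0040·111.32)² + (0.0445·83.61)²) = √(0.198274 + 13.843199) = 3.7472 km
3–7: √((0.0016·111.32)² + (0.0354·83.61)²) = √(0.031724 + 8.760381) = 2.9651 km
4–5: √((-0.0514·111.32)² + (-0.0395·83.61)²) = √(32.739545 + 10.907134) = 6.6066 km
4–6: √((-0.0932·111.32)² + (0.0004·83.61)²) = √(107.641123 + 0.001119) = 10.3751 km
4–7: √((-0.0876·111.32)² + (-0.0087·83.61)²) = √(95.094327 + 0.529121) = 9.7787 km
5–6: √((-0.0418·111.32)² + (0.0399·83.61)²) = √(21.652047 + 11.129156) = 5.7255 km
5–7: √((-0.0362·111.32)² + (0.0308·83.61)²) = √(16.239159 + 6.631593) = 4.7823 km
6–7: √((0.0056·111.32)² + (-0.0091·83.61)²) = √(0.388618 + 0.578894) = 0.9836 km
Closest pair: 6–7 at 0.9836 km.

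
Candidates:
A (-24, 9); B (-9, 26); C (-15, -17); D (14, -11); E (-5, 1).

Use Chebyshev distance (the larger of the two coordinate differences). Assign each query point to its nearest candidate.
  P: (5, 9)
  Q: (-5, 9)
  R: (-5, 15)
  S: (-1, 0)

P at (5, 9):
  A: max(|-29|, |0|) = 29
  B: max(|-14|, |17|) = 17
  C: max(|-20|, |-26|) = 26
  D: max(|9|, |-20|) = 20
  E: max(|-10|, |-8|) = 10
  → nearest: E (10)
Q at (-5, 9):
  A: max(|-19|, |0|) = 19
  B: max(|-4|, |17|) = 17
  C: max(|-10|, |-26|) = 26
  D: max(|19|, |-20|) = 20
  E: max(|0|, |-8|) = 8
  → nearest: E (8)
R at (-5, 15):
  A: max(|-19|, |-6|) = 19
  B: max(|-4|, |11|) = 11
  C: max(|-10|, |-32|) = 32
  D: max(|19|, |-26|) = 26
  E: max(|0|, |-14|) = 14
  → nearest: B (11)
S at (-1, 0):
  A: max(|-23|, |9|) = 23
  B: max(|-8|, |26|) = 26
  C: max(|-14|, |-17|) = 17
  D: max(|15|, |-11|) = 15
  E: max(|-4|, |1|) = 4
  → nearest: E (4)

P→E; Q→E; R→B; S→E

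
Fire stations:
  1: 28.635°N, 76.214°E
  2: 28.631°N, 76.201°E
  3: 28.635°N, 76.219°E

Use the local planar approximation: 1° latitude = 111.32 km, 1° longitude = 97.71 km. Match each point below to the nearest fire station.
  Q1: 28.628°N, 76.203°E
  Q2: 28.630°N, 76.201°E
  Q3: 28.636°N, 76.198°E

Q1→2; Q2→2; Q3→2

Q1 at 28.628°N, 76.203°E:
  1: 1.328 km
  2: 0.387 km
  3: 1.747 km
  → nearest: 2 (0.387 km)
Q2 at 28.630°N, 76.201°E:
  1: 1.387 km
  2: 0.111 km
  3: 1.845 km
  → nearest: 2 (0.111 km)
Q3 at 28.636°N, 76.198°E:
  1: 1.567 km
  2: 0.629 km
  3: 2.055 km
  → nearest: 2 (0.629 km)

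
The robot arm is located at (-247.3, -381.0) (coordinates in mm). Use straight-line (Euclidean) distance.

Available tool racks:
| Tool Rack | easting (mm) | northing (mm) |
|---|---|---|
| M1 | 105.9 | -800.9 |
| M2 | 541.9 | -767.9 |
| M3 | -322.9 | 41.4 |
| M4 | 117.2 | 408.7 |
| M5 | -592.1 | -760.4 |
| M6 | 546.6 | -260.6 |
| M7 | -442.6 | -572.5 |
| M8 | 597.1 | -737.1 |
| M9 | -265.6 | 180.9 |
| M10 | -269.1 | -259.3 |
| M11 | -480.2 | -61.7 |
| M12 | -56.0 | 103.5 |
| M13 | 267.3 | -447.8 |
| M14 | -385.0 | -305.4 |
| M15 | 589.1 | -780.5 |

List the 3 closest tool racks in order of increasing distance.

Distances from (-247.3, -381.0):
M1: 548.7 mm
M2: 878.9 mm
M3: 429.1 mm
M4: 869.8 mm
M5: 512.7 mm
M6: 803.0 mm
M7: 273.5 mm
M8: 916.4 mm
M9: 562.2 mm
M10: 123.6 mm
M11: 395.2 mm
M12: 520.9 mm
M13: 518.9 mm
M14: 157.1 mm
M15: 926.9 mm
Sorted: M10 (123.6 mm) < M14 (157.1 mm) < M7 (273.5 mm) < M11 (395.2 mm) < M3 (429.1 mm) < …

M10, M14, M7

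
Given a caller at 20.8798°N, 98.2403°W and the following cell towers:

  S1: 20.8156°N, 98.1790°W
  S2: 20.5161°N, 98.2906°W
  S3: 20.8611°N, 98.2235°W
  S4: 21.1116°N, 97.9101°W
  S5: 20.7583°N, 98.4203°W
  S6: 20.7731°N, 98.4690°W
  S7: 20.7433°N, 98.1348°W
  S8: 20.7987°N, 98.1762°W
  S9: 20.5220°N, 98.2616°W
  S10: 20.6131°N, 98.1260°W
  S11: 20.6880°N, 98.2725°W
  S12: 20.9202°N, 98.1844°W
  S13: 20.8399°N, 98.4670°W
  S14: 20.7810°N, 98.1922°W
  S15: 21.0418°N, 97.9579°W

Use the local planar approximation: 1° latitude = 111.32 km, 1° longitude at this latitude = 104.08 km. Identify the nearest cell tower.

Distances from 20.8798°N, 98.2403°W:
S1: √((-0.0642·111.32)² + (0.0613·104.08)²) = √(51.075950 + 40.705727) = 9.5803 km
S2: √((-0.3637·111.32)² + (-0.0503·104.08)²) = √(1639.203971 + 27.407570) = 40.8242 km
S3: √((-0.0187·111.32)² + (0.0168·104.08)²) = √(4.333408 + 3.057406) = 2.7186 km
S4: √((0.2318·111.32)² + (0.3302·104.08)²) = √(665.845177 + 1181.105536) = 42.9762 km
S5: √((-0.1215·111.32)² + (-0.1800·104.08)²) = √(182.935904 + 350.977743) = 23.1066 km
S6: √((-0.1067·111.32)² + (-0.2287·104.08)²) = √(141.083178 + 566.587379) = 26.6021 km
S7: √((-0.1365·111.32)² + (0.1055·104.08)²) = √(230.893495 + 120.570063) = 18.7474 km
S8: √((-0.0811·111.32)² + (0.0641·104.08)²) = √(81.505723 + 44.509286) = 11.2256 km
S9: √((-0.3578·111.32)² + (-0.0213·104.08)²) = √(1586.452479 + 4.914663) = 39.8919 km
S10: √((-0.2667·111.32)² + (0.1143·104.08)²) = √(881.439334 + 141.523001) = 31.9838 km
S11: √((-0.1918·111.32)² + (-0.0322·104.08)²) = √(455.872717 + 11.231721) = 21.6126 km
S12: √((0.0404·111.32)² + (0.0559·104.08)²) = √(20.225959 + 33.849962) = 7.3536 km
S13: √((-0.0399·111.32)² + (-0.2267·104.08)²) = √(19.728415 + 556.721005) = 24.0094 km
S14: √((-0.0988·111.32)² + (0.0481·104.08)²) = √(120.965155 + 25.062519) = 12.0842 km
S15: √((0.1620·111.32)² + (0.2824·104.08)²) = √(325.219385 + 863.900951) = 34.4836 km
Minimum: S3 at 2.7186 km.

S3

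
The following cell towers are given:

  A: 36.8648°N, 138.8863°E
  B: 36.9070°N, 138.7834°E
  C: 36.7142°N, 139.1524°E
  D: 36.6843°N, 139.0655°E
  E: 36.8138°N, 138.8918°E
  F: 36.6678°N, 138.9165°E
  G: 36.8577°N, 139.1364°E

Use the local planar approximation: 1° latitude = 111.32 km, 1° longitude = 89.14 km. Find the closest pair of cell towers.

A and E

Pairwise distances:
A–B: √((0.0422·111.32)² + (-0.1029·89.14)²) = √(22.068423 + 84.134866) = 10.3055 km
A–C: √((-0.1506·111.32)² + (0.2661·89.14)²) = √(281.058251 + 562.645706) = 29.0466 km
A–D: √((-0.1805·111.32)² + (0.1792·89.14)²) = √(403.739097 + 255.165098) = 25.6691 km
A–E: √((-0.0510·111.32)² + (0.0055·89.14)²) = √(32.231962 + 0.240365) = 5.6984 km
A–F: √((-0.1970·111.32)² + (0.0302·89.14)²) = √(480.926654 + 7.247015) = 22.0947 km
A–G: √((-0.0071·111.32)² + (0.2501·89.14)²) = √(0.624688 + 497.018601) = 22.3079 km
B–C: √((-0.1928·111.32)² + (0.3690·89.14)²) = √(460.638735 + 1081.927082) = 39.2755 km
B–D: √((-0.2227·111.32)² + (0.2821·89.14)²) = √(614.591896 + 632.341131) = 35.3119 km
B–E: √((-0.0932·111.32)² + (0.1084·89.14)²) = √(107.641123 + 93.369240) = 14.1778 km
B–F: √((-0.2392·111.32)² + (0.1331·89.14)²) = √(709.036751 + 140.767167) = 29.1514 km
B–G: √((-0.0493·111.32)² + (0.3530·89.14)²) = √(30.118978 + 990.135588) = 31.9414 km
C–D: √((-0.0299·111.32)² + (-0.0869·89.14)²) = √(11.078699 + 60.004637) = 8.4311 km
C–E: √((0.0996·111.32)² + (-0.2606·89.14)²) = √(122.932035 + 539.627511) = 25.7402 km
C–F: √((-0.0464·111.32)² + (-0.2359·89.14)²) = √(26.679787 + 442.182083) = 21.6532 km
C–G: √((0.1435·111.32)² + (-0.0160·89.14)²) = √(255.182094 + 2.034161) = 16.0380 km
D–E: √((0.1295·111.32)² + (-0.1737·89.14)²) = √(207.819326 + 239.742426) = 21.1557 km
D–F: √((-0.0165·111.32)² + (-0.1490·89.14)²) = √(3.373761 + 176.407805) = 13.4083 km
D–G: √((0.1734·111.32)² + (0.0709·89.14)²) = √(372.601485 + 39.942729) = 20.3112 km
E–F: √((-0.1460·111.32)² + (0.0247·89.14)²) = √(264.150907 + 4.847738) = 16.4012 km
E–G: √((0.0439·111.32)² + (0.2446·89.14)²) = √(23.882261 + 475.398892) = 22.3446 km
F–G: √((0.1899·111.32)² + (0.2199·89.14)²) = √(446.885563 + 384.233935) = 28.8291 km
Closest pair: A–E at 5.6984 km.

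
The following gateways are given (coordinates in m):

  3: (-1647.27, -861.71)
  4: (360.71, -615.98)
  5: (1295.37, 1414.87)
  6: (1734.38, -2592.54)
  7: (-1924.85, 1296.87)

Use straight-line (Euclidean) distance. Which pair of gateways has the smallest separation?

Pairwise distances:
3–4: 2022.96 m
3–7: 2176.35 m
4–5: 2235.61 m
4–6: 2407.02 m
4–7: 2980.40 m
5–7: 3222.38 m
3–5: 3720.48 m
3–6: 3798.86 m
5–6: 4031.38 m
6–7: 5340.18 m
Closest pair: 3–4 at 2022.96 m.

3 and 4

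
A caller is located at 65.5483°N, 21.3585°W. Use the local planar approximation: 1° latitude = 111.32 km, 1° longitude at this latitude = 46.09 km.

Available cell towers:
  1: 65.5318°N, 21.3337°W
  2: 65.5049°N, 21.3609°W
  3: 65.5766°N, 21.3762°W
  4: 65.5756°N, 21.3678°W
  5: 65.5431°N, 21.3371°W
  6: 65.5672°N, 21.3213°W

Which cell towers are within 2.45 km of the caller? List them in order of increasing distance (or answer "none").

Distances from 65.5483°N, 21.3585°W:
1: √((-0.0165·111.32)² + (0.0248·46.09)²) = √(3.373761 + 1.306522) = 2.1634 km
2: √((-0.0434·111.32)² + (-0.0024·46.09)²) = √(23.341344 + 0.012236) = 4.8326 km
3: √((0.0283·111.32)² + (-0.0177·46.09)²) = √(9.924743 + 0.665518) = 3.2543 km
4: √((0.0273·111.32)² + (-0.0093·46.09)²) = √(9.235740 + 0.183730) = 3.0691 km
5: √((-0.0052·111.32)² + (0.0214·46.09)²) = √(0.335084 + 0.972839) = 1.1436 km
6: √((0.0189·111.32)² + (0.0372·46.09)²) = √(4.426597 + 2.939675) = 2.7141 km
Threshold 2.45 km: 5 (1.1436 km), 1 (2.1634 km) are within range.

5, 1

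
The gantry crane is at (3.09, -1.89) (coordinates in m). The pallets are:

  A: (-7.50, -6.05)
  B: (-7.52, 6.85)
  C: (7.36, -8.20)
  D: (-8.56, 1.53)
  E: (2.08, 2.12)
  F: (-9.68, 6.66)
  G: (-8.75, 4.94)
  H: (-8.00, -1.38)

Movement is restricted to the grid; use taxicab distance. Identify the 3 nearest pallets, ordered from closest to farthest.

Distances from (3.09, -1.89):
A: |-10.59| + |-4.16| = 10.59 + 4.16 = 14.75 m
B: |-10.61| + |8.74| = 10.61 + 8.74 = 19.35 m
C: |4.27| + |-6.31| = 4.27 + 6.31 = 10.58 m
D: |-11.65| + |3.42| = 11.65 + 3.42 = 15.07 m
E: |-1.01| + |4.01| = 1.01 + 4.01 = 5.02 m
F: |-12.77| + |8.55| = 12.77 + 8.55 = 21.32 m
G: |-11.84| + |6.83| = 11.84 + 6.83 = 18.67 m
H: |-11.09| + |0.51| = 11.09 + 0.51 = 11.60 m
Sorted: E (5.02 m) < C (10.58 m) < H (11.60 m) < A (14.75 m) < D (15.07 m) < …

E, C, H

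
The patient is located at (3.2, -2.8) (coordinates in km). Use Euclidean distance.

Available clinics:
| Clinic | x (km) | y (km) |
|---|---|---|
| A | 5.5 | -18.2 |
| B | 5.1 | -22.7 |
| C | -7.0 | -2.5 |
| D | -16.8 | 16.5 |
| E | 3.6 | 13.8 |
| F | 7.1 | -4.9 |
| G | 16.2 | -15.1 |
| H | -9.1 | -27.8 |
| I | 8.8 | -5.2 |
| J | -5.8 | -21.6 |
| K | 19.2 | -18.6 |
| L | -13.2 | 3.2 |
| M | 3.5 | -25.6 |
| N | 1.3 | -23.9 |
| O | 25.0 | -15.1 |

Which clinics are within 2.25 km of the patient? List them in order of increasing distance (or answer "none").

none

Distances from (3.2, -2.8):
A: √((2.3)² + (-15.4)²) = √(5.290 + 237.160) = 15.6 km
B: √((1.9)² + (-19.9)²) = √(3.610 + 396.010) = 20.0 km
C: √((-10.2)² + (0.3)²) = √(104.040 + 0.090) = 10.2 km
D: √((-20.0)² + (19.3)²) = √(400.000 + 372.490) = 27.8 km
E: √((0.4)² + (16.6)²) = √(0.160 + 275.560) = 16.6 km
F: √((3.9)² + (-2.1)²) = √(15.210 + 4.410) = 4.4 km
G: √((13.0)² + (-12.3)²) = √(169.000 + 151.290) = 17.9 km
H: √((-12.3)² + (-25.0)²) = √(151.290 + 625.000) = 27.9 km
I: √((5.6)² + (-2.4)²) = √(31.360 + 5.760) = 6.1 km
J: √((-9.0)² + (-18.8)²) = √(81.000 + 353.440) = 20.8 km
K: √((16.0)² + (-15.8)²) = √(256.000 + 249.640) = 22.5 km
L: √((-16.4)² + (6.0)²) = √(268.960 + 36.000) = 17.5 km
M: √((0.3)² + (-22.8)²) = √(0.090 + 519.840) = 22.8 km
N: √((-1.9)² + (-21.1)²) = √(3.610 + 445.210) = 21.2 km
O: √((21.8)² + (-12.3)²) = √(475.240 + 151.290) = 25.0 km
Threshold 2.25 km: none within range.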